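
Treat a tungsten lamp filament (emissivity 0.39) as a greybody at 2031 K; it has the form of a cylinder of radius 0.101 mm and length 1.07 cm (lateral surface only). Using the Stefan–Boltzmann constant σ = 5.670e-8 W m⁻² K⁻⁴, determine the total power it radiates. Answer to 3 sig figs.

Lateral area A = 2πrL = 2π×1.01×10⁻⁴×0.0107 = 6.79024×10⁻⁶ m².
P = εσAT⁴ = 0.39 × 5.670×10⁻⁸ × 6.79024×10⁻⁶ × (2031)⁴ = 2.55 W.

P ≈ 2.55 W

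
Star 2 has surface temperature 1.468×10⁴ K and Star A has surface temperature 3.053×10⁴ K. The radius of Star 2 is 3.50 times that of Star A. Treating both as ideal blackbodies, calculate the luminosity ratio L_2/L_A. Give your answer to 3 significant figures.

L ∝ R²T⁴, so L_2/L_A = (R_2/R_A)²(T_2/T_A)⁴ = (3.50)² × (1.468×10⁴/3.053×10⁴)⁴ = 12.25 × 0.0534561 = 0.655.

L_2/L_A ≈ 0.655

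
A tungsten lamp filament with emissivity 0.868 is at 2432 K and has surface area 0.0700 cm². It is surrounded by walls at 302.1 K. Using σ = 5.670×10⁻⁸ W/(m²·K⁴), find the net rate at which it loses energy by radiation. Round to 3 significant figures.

Area A = 0.0700 cm² = 7.00×10⁻⁶ m².
Net radiated power P_net = εσA(T⁴ − T₀⁴) = 0.868×5.670×10⁻⁸×7.00×10⁻⁶×(2432⁴ − 302.1⁴).
T⁴ − T₀⁴ = 3.49828×10¹³ − 8.32919×10⁹ = 3.49745×10¹³ K⁴, so P_net = 12.0 W.

Net loss ≈ 12.0 W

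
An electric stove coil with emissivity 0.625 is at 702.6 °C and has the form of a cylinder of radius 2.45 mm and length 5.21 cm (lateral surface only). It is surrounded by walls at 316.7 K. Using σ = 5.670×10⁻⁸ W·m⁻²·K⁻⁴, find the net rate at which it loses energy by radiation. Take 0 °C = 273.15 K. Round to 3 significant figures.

T = 702.6 °C + 273.15 = 975.75 K.
Lateral area A = 2πrL = 2π×2.45×10⁻³×0.0521 = 8.02017×10⁻⁴ m².
Net radiated power P_net = εσA(T⁴ − T₀⁴) = 0.625×5.670×10⁻⁸×8.02017×10⁻⁴×(975.75⁴ − 316.7⁴).
T⁴ − T₀⁴ = 9.06472×10¹¹ − 1.00599×10¹⁰ = 8.96412×10¹¹ K⁴, so P_net = 25.5 W.

Net loss ≈ 25.5 W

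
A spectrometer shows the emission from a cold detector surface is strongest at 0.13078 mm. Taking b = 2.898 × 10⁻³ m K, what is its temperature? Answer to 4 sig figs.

T ≈ 22.16 K

Wien's law gives T = b/λ_max = (2.898×10⁻³ m·K)/(1.3078×10⁻⁴ m) = 22.16 K.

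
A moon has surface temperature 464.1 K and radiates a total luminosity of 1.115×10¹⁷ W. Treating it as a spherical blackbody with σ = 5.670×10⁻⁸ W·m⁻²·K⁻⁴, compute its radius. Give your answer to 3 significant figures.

L = 4πR²σT⁴ ⇒ R = √(L/(4πσT⁴)).
σT⁴ = 2630.45 W/m², so R = √(1.115×10¹⁷/(4π×2630.45)) = 1.84×10⁶ m.

R ≈ 1.84×10⁶ m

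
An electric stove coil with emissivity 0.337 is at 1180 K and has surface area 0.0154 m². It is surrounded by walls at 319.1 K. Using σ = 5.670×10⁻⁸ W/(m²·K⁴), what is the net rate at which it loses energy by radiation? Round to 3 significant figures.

Net loss ≈ 567 W

Area A = 0.0154 m².
Net radiated power P_net = εσA(T⁴ − T₀⁴) = 0.337×5.670×10⁻⁸×0.0154×(1180⁴ − 319.1⁴).
T⁴ − T₀⁴ = 1.93878×10¹² − 1.03683×10¹⁰ = 1.92841×10¹² K⁴, so P_net = 567 W.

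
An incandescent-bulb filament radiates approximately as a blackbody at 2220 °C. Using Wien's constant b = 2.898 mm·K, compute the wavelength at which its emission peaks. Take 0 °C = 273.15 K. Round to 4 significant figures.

T = 2220 °C + 273.15 = 2493.15 K.
Wien's displacement law: λ_max = b/T = (2.898×10⁻³ m·K)/(2493.15 K) = 1.1624×10⁻⁶ m.
That is 1162 nm, in the infrared range.

λ_max ≈ 1162 nm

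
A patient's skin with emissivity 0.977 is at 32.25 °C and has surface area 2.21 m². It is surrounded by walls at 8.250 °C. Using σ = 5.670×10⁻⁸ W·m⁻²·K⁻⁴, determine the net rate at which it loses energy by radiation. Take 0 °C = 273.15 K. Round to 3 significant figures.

T = 32.25 °C + 273.15 = 305.40 K.
Surroundings: T = 8.250 °C + 273.15 = 281.400 K.
Area A = 2.21 m².
Net radiated power P_net = εσA(T⁴ − T₀⁴) = 0.977×5.670×10⁻⁸×2.21×(305.40⁴ − 281.400⁴).
T⁴ − T₀⁴ = 8.69914×10⁹ − 6.27042×10⁹ = 2.42872×10⁹ K⁴, so P_net = 297 W.

Net loss ≈ 297 W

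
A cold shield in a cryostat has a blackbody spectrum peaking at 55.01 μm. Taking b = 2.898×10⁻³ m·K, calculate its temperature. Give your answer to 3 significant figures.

Wien's law gives T = b/λ_max = (2.898×10⁻³ m·K)/(5.501×10⁻⁵ m) = 52.7 K.

T ≈ 52.7 K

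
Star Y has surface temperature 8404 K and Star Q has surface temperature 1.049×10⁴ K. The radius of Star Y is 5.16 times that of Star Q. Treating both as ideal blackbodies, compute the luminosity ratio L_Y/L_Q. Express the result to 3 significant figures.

L ∝ R²T⁴, so L_Y/L_Q = (R_Y/R_Q)²(T_Y/T_Q)⁴ = (5.16)² × (8404/1.049×10⁴)⁴ = 26.6256 × 0.411948 = 11.0.

L_Y/L_Q ≈ 11.0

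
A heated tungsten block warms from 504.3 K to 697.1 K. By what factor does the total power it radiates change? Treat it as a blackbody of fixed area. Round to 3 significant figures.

P₂/P₁ ≈ 3.65

P ∝ T⁴, so P₂/P₁ = (T₂/T₁)⁴ = (697.1/504.3)⁴ = (1.38231)⁴ = 3.65.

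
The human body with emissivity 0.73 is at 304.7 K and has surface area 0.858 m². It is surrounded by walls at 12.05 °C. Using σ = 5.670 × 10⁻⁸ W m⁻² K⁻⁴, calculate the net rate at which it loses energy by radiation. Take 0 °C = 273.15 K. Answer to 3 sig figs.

Surroundings: T = 12.05 °C + 273.15 = 285.20 K.
Area A = 0.858 m².
Net radiated power P_net = εσA(T⁴ − T₀⁴) = 0.73×5.670×10⁻⁸×0.858×(304.7⁴ − 285.20⁴).
T⁴ − T₀⁴ = 8.61965×10⁹ − 6.61604×10⁹ = 2.00361×10⁹ K⁴, so P_net = 71.2 W.

Net loss ≈ 71.2 W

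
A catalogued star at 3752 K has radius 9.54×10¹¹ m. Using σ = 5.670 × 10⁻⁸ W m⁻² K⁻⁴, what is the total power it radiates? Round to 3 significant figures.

Surface area A = 4πR² = 4π(9.54×10¹¹ m)² = 1.14369×10²⁵ m².
P = σAT⁴ = 5.670×10⁻⁸ × 1.14369×10²⁵ × (3752)⁴ = 1.29×10³² W.

P ≈ 1.29×10³² W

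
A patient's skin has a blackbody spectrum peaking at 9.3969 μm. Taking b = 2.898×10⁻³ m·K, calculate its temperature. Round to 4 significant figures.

T ≈ 308.4 K

Wien's law gives T = b/λ_max = (2.898×10⁻³ m·K)/(9.3969×10⁻⁶ m) = 308.4 K.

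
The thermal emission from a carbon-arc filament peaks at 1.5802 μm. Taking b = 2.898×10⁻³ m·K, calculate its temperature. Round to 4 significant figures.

Wien's law gives T = b/λ_max = (2.898×10⁻³ m·K)/(1.5802×10⁻⁶ m) = 1834 K.

T ≈ 1834 K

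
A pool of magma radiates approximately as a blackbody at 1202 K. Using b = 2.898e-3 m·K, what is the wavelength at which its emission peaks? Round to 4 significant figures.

Wien's displacement law: λ_max = b/T = (2.898×10⁻³ m·K)/(1202 K) = 2.4110×10⁻⁶ m.
That is 2.411 μm, in the infrared range.

λ_max ≈ 2.411 μm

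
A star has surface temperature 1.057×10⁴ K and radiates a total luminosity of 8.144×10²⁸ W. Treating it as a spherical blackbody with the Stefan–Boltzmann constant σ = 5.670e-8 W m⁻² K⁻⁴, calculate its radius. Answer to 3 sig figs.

R ≈ 3.03×10⁹ m

L = 4πR²σT⁴ ⇒ R = √(L/(4πσT⁴)).
σT⁴ = 7.07755×10⁸ W/m², so R = √(8.144×10²⁸/(4π×7.07755×10⁸)) = 3.03×10⁹ m.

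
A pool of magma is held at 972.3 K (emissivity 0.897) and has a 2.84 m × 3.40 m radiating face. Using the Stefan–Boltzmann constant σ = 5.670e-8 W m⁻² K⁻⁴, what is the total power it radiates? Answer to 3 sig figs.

Area A = 2.84 × 3.40 = 9.656 m².
P = εσAT⁴ = 0.897 × 5.670×10⁻⁸ × 9.656 × (972.3)⁴ = 4.39×10⁵ W.

P ≈ 4.39×10⁵ W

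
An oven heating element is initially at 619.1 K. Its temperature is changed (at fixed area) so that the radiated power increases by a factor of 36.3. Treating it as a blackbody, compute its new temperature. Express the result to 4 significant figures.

P ∝ T⁴, so T₂/T₁ = (P₂/P₁)^(1/4) = (36.3)^(1/4) = 2.45458.
T₂ = 619.1 × 2.45458 = 1520 K.

T₂ ≈ 1520 K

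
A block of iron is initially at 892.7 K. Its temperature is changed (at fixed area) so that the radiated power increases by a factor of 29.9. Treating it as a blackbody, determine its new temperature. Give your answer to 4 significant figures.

T₂ ≈ 2087 K

P ∝ T⁴, so T₂/T₁ = (P₂/P₁)^(1/4) = (29.9)^(1/4) = 2.33839.
T₂ = 892.7 × 2.33839 = 2087 K.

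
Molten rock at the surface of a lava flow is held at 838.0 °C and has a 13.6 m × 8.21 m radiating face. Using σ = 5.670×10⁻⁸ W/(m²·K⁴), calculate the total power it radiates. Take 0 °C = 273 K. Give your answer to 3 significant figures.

P ≈ 9.65×10⁶ W

T = 838.0 °C + 273 = 1111.0 K.
Area A = 13.6 × 8.21 = 111.656 m².
P = σAT⁴ = 5.670×10⁻⁸ × 111.656 × (1111.0)⁴ = 9.65×10⁶ W.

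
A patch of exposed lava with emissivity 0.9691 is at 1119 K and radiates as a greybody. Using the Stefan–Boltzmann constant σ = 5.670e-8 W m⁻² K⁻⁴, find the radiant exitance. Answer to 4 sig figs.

I ≈ 8.615×10⁴ W/m²

Stefan–Boltzmann: I = εσT⁴ = 0.9691 × 5.670×10⁻⁸ × (1119)⁴ = 8.615×10⁴ W/m².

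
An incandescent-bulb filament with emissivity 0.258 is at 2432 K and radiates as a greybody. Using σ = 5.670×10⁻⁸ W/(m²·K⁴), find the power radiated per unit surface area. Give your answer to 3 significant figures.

Stefan–Boltzmann: I = εσT⁴ = 0.258 × 5.670×10⁻⁸ × (2432)⁴ = 5.12×10⁵ W/m².

I ≈ 5.12×10⁵ W/m²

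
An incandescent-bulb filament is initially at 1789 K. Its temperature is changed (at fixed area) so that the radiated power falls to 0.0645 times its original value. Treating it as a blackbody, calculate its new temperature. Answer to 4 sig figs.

P ∝ T⁴, so T₂/T₁ = (P₂/P₁)^(1/4) = (0.0645)^(1/4) = 0.503953.
T₂ = 1789 × 0.503953 = 901.6 K.

T₂ ≈ 901.6 K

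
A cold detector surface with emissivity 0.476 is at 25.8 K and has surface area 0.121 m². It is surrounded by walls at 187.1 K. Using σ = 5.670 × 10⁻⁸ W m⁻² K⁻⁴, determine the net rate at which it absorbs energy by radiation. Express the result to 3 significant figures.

Net gain ≈ 4.00 W

Area A = 0.121 m².
Net radiated power P_net = εσA(T⁴ − T₀⁴) = 0.476×5.670×10⁻⁸×0.121×(25.8⁴ − 187.1⁴).
T⁴ − T₀⁴ = 4.43077×10⁵ − 1.22545×10⁹ = -1.22501×10⁹ K⁴, so P_net = -4.00 W — negative, meaning a net gain of 4.00 W.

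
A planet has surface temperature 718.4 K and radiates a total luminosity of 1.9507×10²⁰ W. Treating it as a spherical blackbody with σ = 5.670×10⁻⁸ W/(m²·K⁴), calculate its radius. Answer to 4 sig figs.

R ≈ 3.206×10⁷ m

L = 4πR²σT⁴ ⇒ R = √(L/(4πσT⁴)).
σT⁴ = 15102.5 W/m², so R = √(1.9507×10²⁰/(4π×15102.5)) = 3.206×10⁷ m.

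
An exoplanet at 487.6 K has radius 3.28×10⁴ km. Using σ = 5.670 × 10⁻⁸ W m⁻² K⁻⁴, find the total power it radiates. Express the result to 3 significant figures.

P ≈ 4.33×10¹⁹ W

Surface area A = 4πR² = 4π(3.28×10⁷ m)² = 1.35194×10¹⁶ m².
P = σAT⁴ = 5.670×10⁻⁸ × 1.35194×10¹⁶ × (487.6)⁴ = 4.33×10¹⁹ W.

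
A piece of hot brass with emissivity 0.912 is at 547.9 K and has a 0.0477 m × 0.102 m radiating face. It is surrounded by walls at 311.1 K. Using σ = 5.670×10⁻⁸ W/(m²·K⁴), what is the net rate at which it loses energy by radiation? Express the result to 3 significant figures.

Area A = 0.0477 × 0.102 = 4.8654×10⁻³ m².
Net radiated power P_net = εσA(T⁴ − T₀⁴) = 0.912×5.670×10⁻⁸×4.8654×10⁻³×(547.9⁴ − 311.1⁴).
T⁴ − T₀⁴ = 9.01167×10¹⁰ − 9.36699×10⁹ = 8.07497×10¹⁰ K⁴, so P_net = 20.3 W.

Net loss ≈ 20.3 W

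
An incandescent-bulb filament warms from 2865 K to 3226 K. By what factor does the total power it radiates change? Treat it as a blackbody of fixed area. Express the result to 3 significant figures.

P ∝ T⁴, so P₂/P₁ = (T₂/T₁)⁴ = (3226/2865)⁴ = (1.12600)⁴ = 1.61.

P₂/P₁ ≈ 1.61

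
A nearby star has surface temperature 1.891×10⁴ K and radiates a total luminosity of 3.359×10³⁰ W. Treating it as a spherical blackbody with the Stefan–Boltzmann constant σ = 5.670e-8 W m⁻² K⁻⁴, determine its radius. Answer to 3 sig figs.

R ≈ 6.07×10⁹ m

L = 4πR²σT⁴ ⇒ R = √(L/(4πσT⁴)).
σT⁴ = 7.25019×10⁹ W/m², so R = √(3.359×10³⁰/(4π×7.25019×10⁹)) = 6.07×10⁹ m.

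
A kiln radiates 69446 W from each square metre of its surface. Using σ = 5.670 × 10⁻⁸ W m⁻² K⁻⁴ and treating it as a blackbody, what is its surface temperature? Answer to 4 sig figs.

I = σT⁴, so T = (I/σ)^(1/4) = (69446/(5.670×10⁻⁸))^(1/4) = 1052 K.

T ≈ 1052 K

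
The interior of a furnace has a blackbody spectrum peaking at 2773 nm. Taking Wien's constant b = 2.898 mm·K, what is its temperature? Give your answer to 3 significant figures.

Wien's law gives T = b/λ_max = (2.898×10⁻³ m·K)/(2.773×10⁻⁶ m) = 1.05×10³ K.

T ≈ 1.05×10³ K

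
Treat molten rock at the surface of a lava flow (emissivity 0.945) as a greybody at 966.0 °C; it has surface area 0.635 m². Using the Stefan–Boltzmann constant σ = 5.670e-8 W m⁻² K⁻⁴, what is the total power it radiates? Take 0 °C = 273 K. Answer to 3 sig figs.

T = 966.0 °C + 273 = 1239.0 K.
Area A = 0.635 m².
P = εσAT⁴ = 0.945 × 5.670×10⁻⁸ × 0.635 × (1239.0)⁴ = 8.02×10⁴ W.

P ≈ 8.02×10⁴ W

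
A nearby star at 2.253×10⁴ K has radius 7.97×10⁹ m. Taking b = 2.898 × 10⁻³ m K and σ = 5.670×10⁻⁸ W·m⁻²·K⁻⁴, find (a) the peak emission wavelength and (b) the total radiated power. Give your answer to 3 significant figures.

λ_max ≈ 129 nm; P ≈ 1.17×10³¹ W

(a) λ_max = b/T = 2.898×10⁻³/2.253×10⁴ = 1.286×10⁻⁷ m = 129 nm.
Surface area A = 4πR² = 4π(7.97×10⁹ m)² = 7.98227×10²⁰ m².
(b) P = σAT⁴ = 5.670×10⁻⁸×7.98227×10²⁰×(2.253×10⁴)⁴ = 1.17×10³¹ W.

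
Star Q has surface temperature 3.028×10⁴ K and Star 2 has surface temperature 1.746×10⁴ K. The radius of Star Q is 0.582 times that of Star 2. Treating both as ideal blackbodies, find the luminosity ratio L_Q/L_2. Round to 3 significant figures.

L ∝ R²T⁴, so L_Q/L_2 = (R_Q/R_2)²(T_Q/T_2)⁴ = (0.582)² × (3.028×10⁴/1.746×10⁴)⁴ = 0.338724 × 9.04579 = 3.06.

L_Q/L_2 ≈ 3.06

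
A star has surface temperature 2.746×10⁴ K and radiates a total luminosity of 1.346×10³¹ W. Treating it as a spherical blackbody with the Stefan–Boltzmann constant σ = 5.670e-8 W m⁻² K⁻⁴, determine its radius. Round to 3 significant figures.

L = 4πR²σT⁴ ⇒ R = √(L/(4πσT⁴)).
σT⁴ = 3.22393×10¹⁰ W/m², so R = √(1.346×10³¹/(4π×3.22393×10¹⁰)) = 5.76×10⁹ m.

R ≈ 5.76×10⁹ m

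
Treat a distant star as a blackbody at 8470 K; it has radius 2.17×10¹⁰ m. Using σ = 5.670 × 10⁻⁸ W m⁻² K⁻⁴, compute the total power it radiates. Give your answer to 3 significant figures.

Surface area A = 4πR² = 4π(2.17×10¹⁰ m)² = 5.91738×10²¹ m².
P = σAT⁴ = 5.670×10⁻⁸ × 5.91738×10²¹ × (8470)⁴ = 1.73×10³⁰ W.

P ≈ 1.73×10³⁰ W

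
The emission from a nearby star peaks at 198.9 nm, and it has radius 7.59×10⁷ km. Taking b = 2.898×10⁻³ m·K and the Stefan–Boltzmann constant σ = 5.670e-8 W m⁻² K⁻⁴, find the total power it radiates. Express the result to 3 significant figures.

Wien's law: T = b/λ_max = 2.898×10⁻³/1.989×10⁻⁷ = 14570.1 K.
Surface area A = 4πR² = 4π(7.59×10¹⁰ m)² = 7.23925×10²² m².
Then P = σAT⁴ = 5.670×10⁻⁸×7.23925×10²²×(14570.1)⁴ = 1.85×10³² W.

P ≈ 1.85×10³² W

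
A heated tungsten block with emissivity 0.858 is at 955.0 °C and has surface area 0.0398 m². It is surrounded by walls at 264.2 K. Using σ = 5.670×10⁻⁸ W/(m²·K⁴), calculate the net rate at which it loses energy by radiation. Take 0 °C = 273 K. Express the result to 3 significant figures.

T = 955.0 °C + 273 = 1228.0 K.
Area A = 0.0398 m².
Net radiated power P_net = εσA(T⁴ − T₀⁴) = 0.858×5.670×10⁻⁸×0.0398×(1228.0⁴ − 264.2⁴).
T⁴ − T₀⁴ = 2.27402×10¹² − 4.87227×10⁹ = 2.26915×10¹² K⁴, so P_net = 4.39×10³ W.

Net loss ≈ 4.39×10³ W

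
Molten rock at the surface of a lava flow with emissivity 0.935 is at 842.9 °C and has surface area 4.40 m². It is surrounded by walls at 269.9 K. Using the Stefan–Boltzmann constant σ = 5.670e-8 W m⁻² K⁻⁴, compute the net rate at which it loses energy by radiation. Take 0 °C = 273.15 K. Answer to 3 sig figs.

Net loss ≈ 3.61×10⁵ W

T = 842.9 °C + 273.15 = 1116.05 K.
Area A = 4.40 m².
Net radiated power P_net = εσA(T⁴ − T₀⁴) = 0.935×5.670×10⁻⁸×4.40×(1116.05⁴ − 269.9⁴).
T⁴ − T₀⁴ = 1.55144×10¹² − 5.30654×10⁹ = 1.54613×10¹² K⁴, so P_net = 3.61×10⁵ W.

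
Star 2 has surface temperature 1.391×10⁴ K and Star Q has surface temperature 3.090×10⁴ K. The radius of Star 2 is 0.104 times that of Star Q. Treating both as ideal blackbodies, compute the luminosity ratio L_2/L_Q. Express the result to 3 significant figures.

L ∝ R²T⁴, so L_2/L_Q = (R_2/R_Q)²(T_2/T_Q)⁴ = (0.104)² × (1.391×10⁴/3.090×10⁴)⁴ = 0.010816 × 0.0410653 = 4.44×10⁻⁴.

L_2/L_Q ≈ 4.44×10⁻⁴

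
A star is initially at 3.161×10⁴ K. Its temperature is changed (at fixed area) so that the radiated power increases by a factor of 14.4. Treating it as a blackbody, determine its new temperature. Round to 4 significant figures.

T₂ ≈ 6.158×10⁴ K

P ∝ T⁴, so T₂/T₁ = (P₂/P₁)^(1/4) = (14.4)^(1/4) = 1.94801.
T₂ = 3.161×10⁴ × 1.94801 = 6.158×10⁴ K.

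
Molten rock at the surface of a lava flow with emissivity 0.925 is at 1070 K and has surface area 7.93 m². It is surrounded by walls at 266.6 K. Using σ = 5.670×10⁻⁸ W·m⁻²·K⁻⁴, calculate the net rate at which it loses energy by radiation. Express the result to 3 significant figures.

Net loss ≈ 5.43×10⁵ W

Area A = 7.93 m².
Net radiated power P_net = εσA(T⁴ − T₀⁴) = 0.925×5.670×10⁻⁸×7.93×(1070⁴ − 266.6⁴).
T⁴ − T₀⁴ = 1.31080×10¹² − 5.05174×10⁹ = 1.30575×10¹² K⁴, so P_net = 5.43×10⁵ W.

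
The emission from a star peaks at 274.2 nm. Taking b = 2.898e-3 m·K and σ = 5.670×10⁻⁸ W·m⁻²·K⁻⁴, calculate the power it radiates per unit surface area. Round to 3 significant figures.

I ≈ 7.07×10⁸ W/m²

Wien's law: T = b/λ_max = 2.898×10⁻³/2.742×10⁻⁷ = 10568.9 K.
Then I = σT⁴ = 5.670×10⁻⁸×(10568.9)⁴ = 7.07×10⁸ W/m².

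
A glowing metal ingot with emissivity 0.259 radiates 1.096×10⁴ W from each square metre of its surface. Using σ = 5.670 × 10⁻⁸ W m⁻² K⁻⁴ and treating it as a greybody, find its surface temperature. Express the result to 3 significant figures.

I = εσT⁴, so T = (I/εσ)^(1/4) = (1.096×10⁴/(0.259×5.670×10⁻⁸))^(1/4) = 929 K.

T ≈ 929 K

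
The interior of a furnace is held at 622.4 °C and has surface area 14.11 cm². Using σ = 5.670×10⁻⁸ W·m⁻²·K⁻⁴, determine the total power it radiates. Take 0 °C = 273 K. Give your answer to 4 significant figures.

P ≈ 51.43 W

T = 622.4 °C + 273 = 895.4 K.
Area A = 14.11 cm² = 1.411×10⁻³ m².
P = σAT⁴ = 5.670×10⁻⁸ × 1.411×10⁻³ × (895.4)⁴ = 51.43 W.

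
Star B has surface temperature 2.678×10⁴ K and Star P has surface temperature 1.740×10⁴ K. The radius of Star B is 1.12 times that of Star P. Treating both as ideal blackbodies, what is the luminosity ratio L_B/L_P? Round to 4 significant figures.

L_B/L_P ≈ 7.039

L ∝ R²T⁴, so L_B/L_P = (R_B/R_P)²(T_B/T_P)⁴ = (1.12)² × (2.678×10⁴/1.740×10⁴)⁴ = 1.2544 × 5.61106 = 7.039.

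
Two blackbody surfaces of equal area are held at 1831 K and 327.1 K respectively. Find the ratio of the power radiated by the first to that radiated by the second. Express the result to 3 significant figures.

P₁/P₂ ≈ 982

With equal areas, P₁/P₂ = (T₁/T₂)⁴ = (1831/327.1)⁴ = 982.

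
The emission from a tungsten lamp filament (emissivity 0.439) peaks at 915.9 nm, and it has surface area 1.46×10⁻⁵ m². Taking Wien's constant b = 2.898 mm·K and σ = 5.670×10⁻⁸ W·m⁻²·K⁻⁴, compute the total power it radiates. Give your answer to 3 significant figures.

Wien's law: T = b/λ_max = 2.898×10⁻³/9.159×10⁻⁷ = 3164.10 K.
Area A = 1.46×10⁻⁵ m².
Then P = εσAT⁴ = 0.439×5.670×10⁻⁸×1.46×10⁻⁵×(3164.10)⁴ = 36.4 W.

P ≈ 36.4 W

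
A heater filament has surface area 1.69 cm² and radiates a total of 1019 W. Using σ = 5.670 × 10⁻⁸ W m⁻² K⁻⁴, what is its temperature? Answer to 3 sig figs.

T ≈ 3.21×10³ K

Area A = 1.69 cm² = 1.69×10⁻⁴ m².
P = σAT⁴ ⇒ T = (P/(σA))^(1/4) = (1019/(5.670×10⁻⁸×1.69×10⁻⁴))^(1/4) = 3.21×10³ K.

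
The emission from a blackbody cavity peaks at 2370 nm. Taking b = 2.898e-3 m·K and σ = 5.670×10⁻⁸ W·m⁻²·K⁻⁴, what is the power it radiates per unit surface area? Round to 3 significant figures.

Wien's law: T = b/λ_max = 2.898×10⁻³/2.370×10⁻⁶ = 1222.78 K.
Then I = σT⁴ = 5.670×10⁻⁸×(1222.78)⁴ = 1.27×10⁵ W/m².

I ≈ 1.27×10⁵ W/m²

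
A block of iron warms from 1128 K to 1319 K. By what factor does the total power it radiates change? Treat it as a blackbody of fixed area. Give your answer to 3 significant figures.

P₂/P₁ ≈ 1.87

P ∝ T⁴, so P₂/P₁ = (T₂/T₁)⁴ = (1319/1128)⁴ = (1.16933)⁴ = 1.87.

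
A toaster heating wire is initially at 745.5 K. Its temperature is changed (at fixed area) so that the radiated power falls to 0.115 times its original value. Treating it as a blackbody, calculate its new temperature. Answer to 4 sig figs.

P ∝ T⁴, so T₂/T₁ = (P₂/P₁)^(1/4) = (0.115)^(1/4) = 0.582337.
T₂ = 745.5 × 0.582337 = 434.1 K.

T₂ ≈ 434.1 K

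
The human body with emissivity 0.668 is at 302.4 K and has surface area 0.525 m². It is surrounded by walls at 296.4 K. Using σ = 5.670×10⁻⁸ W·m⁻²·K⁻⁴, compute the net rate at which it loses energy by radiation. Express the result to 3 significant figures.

Net loss ≈ 12.8 W

Area A = 0.525 m².
Net radiated power P_net = εσA(T⁴ − T₀⁴) = 0.668×5.670×10⁻⁸×0.525×(302.4⁴ − 296.4⁴).
T⁴ − T₀⁴ = 8.36233×10⁹ − 7.71814×10⁹ = 6.44190×10⁸ K⁴, so P_net = 12.8 W.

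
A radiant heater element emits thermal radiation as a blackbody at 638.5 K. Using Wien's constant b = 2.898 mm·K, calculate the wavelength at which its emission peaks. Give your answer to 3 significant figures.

λ_max ≈ 4.54 μm

Wien's displacement law: λ_max = b/T = (2.898×10⁻³ m·K)/(638.5 K) = 4.539×10⁻⁶ m.
That is 4.54 μm, in the infrared range.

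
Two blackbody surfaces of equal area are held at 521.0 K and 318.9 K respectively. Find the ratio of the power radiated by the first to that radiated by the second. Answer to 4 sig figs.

With equal areas, P₁/P₂ = (T₁/T₂)⁴ = (521.0/318.9)⁴ = 7.124.

P₁/P₂ ≈ 7.124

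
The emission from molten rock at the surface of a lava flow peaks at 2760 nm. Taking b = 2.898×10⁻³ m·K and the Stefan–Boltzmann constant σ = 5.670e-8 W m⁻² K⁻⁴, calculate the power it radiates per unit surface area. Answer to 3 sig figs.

I ≈ 6.89×10⁴ W/m²

Wien's law: T = b/λ_max = 2.898×10⁻³/2.760×10⁻⁶ = 1050.00 K.
Then I = σT⁴ = 5.670×10⁻⁸×(1050.00)⁴ = 6.89×10⁴ W/m².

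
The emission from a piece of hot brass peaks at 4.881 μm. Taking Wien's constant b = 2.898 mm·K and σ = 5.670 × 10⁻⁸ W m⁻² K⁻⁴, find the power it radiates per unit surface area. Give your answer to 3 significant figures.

Wien's law: T = b/λ_max = 2.898×10⁻³/4.881×10⁻⁶ = 593.731 K.
Then I = σT⁴ = 5.670×10⁻⁸×(593.731)⁴ = 7.05×10³ W/m².

I ≈ 7.05×10³ W/m²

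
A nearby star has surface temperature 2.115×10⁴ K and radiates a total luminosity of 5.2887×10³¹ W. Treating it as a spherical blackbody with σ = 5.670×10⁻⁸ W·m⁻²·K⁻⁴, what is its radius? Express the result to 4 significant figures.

L = 4πR²σT⁴ ⇒ R = √(L/(4πσT⁴)).
σT⁴ = 1.13455×10¹⁰ W/m², so R = √(5.2887×10³¹/(4π×1.13455×10¹⁰)) = 1.926×10¹⁰ m.

R ≈ 1.926×10¹⁰ m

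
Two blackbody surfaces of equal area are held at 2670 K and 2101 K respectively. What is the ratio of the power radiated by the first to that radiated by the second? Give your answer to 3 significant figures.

With equal areas, P₁/P₂ = (T₁/T₂)⁴ = (2670/2101)⁴ = 2.61.

P₁/P₂ ≈ 2.61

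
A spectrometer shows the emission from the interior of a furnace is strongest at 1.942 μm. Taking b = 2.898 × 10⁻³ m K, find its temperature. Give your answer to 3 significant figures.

T ≈ 1.49×10³ K

Wien's law gives T = b/λ_max = (2.898×10⁻³ m·K)/(1.942×10⁻⁶ m) = 1.49×10³ K.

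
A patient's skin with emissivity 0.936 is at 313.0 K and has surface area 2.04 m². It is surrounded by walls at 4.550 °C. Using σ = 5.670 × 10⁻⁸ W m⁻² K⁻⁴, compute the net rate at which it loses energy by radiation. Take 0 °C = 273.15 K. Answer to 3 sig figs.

Net loss ≈ 395 W

Surroundings: T = 4.550 °C + 273.15 = 277.700 K.
Area A = 2.04 m².
Net radiated power P_net = εσA(T⁴ − T₀⁴) = 0.936×5.670×10⁻⁸×2.04×(313.0⁴ − 277.700⁴).
T⁴ − T₀⁴ = 9.59792×10⁹ − 5.94708×10⁹ = 3.65084×10⁹ K⁴, so P_net = 395 W.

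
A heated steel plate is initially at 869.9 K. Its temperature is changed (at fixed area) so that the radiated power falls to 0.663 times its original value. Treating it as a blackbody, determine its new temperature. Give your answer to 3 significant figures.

T₂ ≈ 785 K

P ∝ T⁴, so T₂/T₁ = (P₂/P₁)^(1/4) = (0.663)^(1/4) = 0.902357.
T₂ = 869.9 × 0.902357 = 785 K.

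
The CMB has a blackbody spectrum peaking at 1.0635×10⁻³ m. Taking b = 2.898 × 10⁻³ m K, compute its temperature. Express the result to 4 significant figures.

Wien's law gives T = b/λ_max = (2.898×10⁻³ m·K)/(1.0635×10⁻³ m) = 2.725 K.

T ≈ 2.725 K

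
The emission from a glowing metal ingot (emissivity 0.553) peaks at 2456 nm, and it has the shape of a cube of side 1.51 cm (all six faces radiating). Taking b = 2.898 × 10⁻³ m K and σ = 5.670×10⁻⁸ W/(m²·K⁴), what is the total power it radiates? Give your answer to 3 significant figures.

Wien's law: T = b/λ_max = 2.898×10⁻³/2.456×10⁻⁶ = 1179.97 K.
Area A = 6s² = 6×(0.0151 m)² = 1.36806×10⁻³ m².
Then P = εσAT⁴ = 0.553×5.670×10⁻⁸×1.36806×10⁻³×(1179.97)⁴ = 83.2 W.

P ≈ 83.2 W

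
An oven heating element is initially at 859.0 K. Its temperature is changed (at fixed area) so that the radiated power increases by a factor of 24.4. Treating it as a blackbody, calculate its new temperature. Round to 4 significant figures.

T₂ ≈ 1909 K

P ∝ T⁴, so T₂/T₁ = (P₂/P₁)^(1/4) = (24.4)^(1/4) = 2.22253.
T₂ = 859.0 × 2.22253 = 1909 K.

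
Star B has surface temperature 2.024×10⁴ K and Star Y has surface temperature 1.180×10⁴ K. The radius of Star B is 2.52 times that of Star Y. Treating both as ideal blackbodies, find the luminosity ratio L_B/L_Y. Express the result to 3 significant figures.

L ∝ R²T⁴, so L_B/L_Y = (R_B/R_Y)²(T_B/T_Y)⁴ = (2.52)² × (2.024×10⁴/1.180×10⁴)⁴ = 6.3504 × 8.65594 = 55.0.

L_B/L_Y ≈ 55.0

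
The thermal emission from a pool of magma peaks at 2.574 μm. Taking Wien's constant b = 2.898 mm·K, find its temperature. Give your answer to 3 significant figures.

T ≈ 1.13×10³ K

Wien's law gives T = b/λ_max = (2.898×10⁻³ m·K)/(2.574×10⁻⁶ m) = 1.13×10³ K.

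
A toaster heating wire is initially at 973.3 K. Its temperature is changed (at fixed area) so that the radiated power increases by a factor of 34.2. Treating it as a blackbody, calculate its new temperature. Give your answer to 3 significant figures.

T₂ ≈ 2.35×10³ K

P ∝ T⁴, so T₂/T₁ = (P₂/P₁)^(1/4) = (34.2)^(1/4) = 2.41828.
T₂ = 973.3 × 2.41828 = 2.35×10³ K.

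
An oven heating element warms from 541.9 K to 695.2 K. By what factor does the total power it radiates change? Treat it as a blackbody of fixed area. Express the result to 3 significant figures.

P ∝ T⁴, so P₂/P₁ = (T₂/T₁)⁴ = (695.2/541.9)⁴ = (1.28289)⁴ = 2.71.

P₂/P₁ ≈ 2.71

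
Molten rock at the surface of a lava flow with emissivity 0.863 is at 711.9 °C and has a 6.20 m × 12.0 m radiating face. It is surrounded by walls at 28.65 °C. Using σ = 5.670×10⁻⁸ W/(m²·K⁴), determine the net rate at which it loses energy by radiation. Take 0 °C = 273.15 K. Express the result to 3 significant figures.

Net loss ≈ 3.40×10⁶ W

T = 711.9 °C + 273.15 = 985.05 K.
Surroundings: T = 28.65 °C + 273.15 = 301.80 K.
Area A = 6.20 × 12.0 = 74.4 m².
Net radiated power P_net = εσA(T⁴ − T₀⁴) = 0.863×5.670×10⁻⁸×74.4×(985.05⁴ − 301.80⁴).
T⁴ − T₀⁴ = 9.41528×10¹¹ − 8.29616×10⁹ = 9.33232×10¹¹ K⁴, so P_net = 3.40×10⁶ W.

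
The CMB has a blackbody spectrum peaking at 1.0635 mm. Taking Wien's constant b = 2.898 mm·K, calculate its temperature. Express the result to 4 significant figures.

T ≈ 2.725 K

Wien's law gives T = b/λ_max = (2.898×10⁻³ m·K)/(1.0635×10⁻³ m) = 2.725 K.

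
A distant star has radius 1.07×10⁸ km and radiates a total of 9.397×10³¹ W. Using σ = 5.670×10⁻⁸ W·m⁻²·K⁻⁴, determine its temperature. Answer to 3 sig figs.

Surface area A = 4πR² = 4π(1.07×10¹¹ m)² = 1.43872×10²³ m².
P = σAT⁴ ⇒ T = (P/(σA))^(1/4) = (9.397×10³¹/(5.670×10⁻⁸×1.43872×10²³))^(1/4) = 1.04×10⁴ K.

T ≈ 1.04×10⁴ K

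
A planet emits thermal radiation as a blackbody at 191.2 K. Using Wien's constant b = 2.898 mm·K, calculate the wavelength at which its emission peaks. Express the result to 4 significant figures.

λ_max ≈ 15.16 μm

Wien's displacement law: λ_max = b/T = (2.898×10⁻³ m·K)/(191.2 K) = 1.5157×10⁻⁵ m.
That is 15.16 μm, in the infrared range.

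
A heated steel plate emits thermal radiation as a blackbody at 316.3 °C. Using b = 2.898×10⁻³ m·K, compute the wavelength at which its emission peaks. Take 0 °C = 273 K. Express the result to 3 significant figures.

T = 316.3 °C + 273 = 589.3 K.
Wien's displacement law: λ_max = b/T = (2.898×10⁻³ m·K)/(589.3 K) = 4.918×10⁻⁶ m.
That is 4.92 μm, in the infrared range.

λ_max ≈ 4.92 μm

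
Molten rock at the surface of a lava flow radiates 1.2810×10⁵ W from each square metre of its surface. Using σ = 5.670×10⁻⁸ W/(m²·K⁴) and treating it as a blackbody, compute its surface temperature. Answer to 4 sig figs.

I = σT⁴, so T = (I/σ)^(1/4) = (1.2810×10⁵/(5.670×10⁻⁸))^(1/4) = 1226 K.

T ≈ 1226 K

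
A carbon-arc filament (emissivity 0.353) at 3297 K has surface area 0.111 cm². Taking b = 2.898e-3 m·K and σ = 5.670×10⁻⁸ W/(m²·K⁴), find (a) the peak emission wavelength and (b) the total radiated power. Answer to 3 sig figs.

(a) λ_max = b/T = 2.898×10⁻³/3297 = 8.790×10⁻⁷ m = 879 nm.
Area A = 0.111 cm² = 1.11×10⁻⁵ m².
(b) P = εσAT⁴ = 0.353×5.670×10⁻⁸×1.11×10⁻⁵×(3297)⁴ = 26.3 W.

λ_max ≈ 879 nm; P ≈ 26.3 W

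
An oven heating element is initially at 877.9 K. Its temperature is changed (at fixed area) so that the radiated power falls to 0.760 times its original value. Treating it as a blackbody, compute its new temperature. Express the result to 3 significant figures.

P ∝ T⁴, so T₂/T₁ = (P₂/P₁)^(1/4) = (0.760)^(1/4) = 0.933691.
T₂ = 877.9 × 0.933691 = 820 K.

T₂ ≈ 820 K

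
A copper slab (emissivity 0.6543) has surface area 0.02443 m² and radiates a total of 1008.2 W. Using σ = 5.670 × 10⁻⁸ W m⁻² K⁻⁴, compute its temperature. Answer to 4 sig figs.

T ≈ 1027 K

Area A = 0.02443 m².
P = εσAT⁴ ⇒ T = (P/(εσA))^(1/4) = (1008.2/(0.6543×5.670×10⁻⁸×0.02443))^(1/4) = 1027 K.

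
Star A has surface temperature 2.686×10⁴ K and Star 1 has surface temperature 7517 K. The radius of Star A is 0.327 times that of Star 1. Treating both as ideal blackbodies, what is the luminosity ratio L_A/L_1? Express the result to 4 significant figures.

L_A/L_1 ≈ 17.43

L ∝ R²T⁴, so L_A/L_1 = (R_A/R_1)²(T_A/T_1)⁴ = (0.327)² × (2.686×10⁴/7517)⁴ = 0.106929 × 163.022 = 17.43.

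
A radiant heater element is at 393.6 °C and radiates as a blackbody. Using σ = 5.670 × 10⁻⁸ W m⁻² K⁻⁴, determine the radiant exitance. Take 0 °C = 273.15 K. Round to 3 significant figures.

I ≈ 1.12×10⁴ W/m²

T = 393.6 °C + 273.15 = 666.75 K.
Stefan–Boltzmann: I = σT⁴ = 5.670×10⁻⁸ × (666.75)⁴ = 1.12×10⁴ W/m².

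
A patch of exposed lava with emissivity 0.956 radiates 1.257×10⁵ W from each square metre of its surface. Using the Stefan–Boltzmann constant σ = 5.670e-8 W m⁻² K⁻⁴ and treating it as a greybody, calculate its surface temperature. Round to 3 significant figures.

I = εσT⁴, so T = (I/εσ)^(1/4) = (1.257×10⁵/(0.956×5.670×10⁻⁸))^(1/4) = 1.23×10³ K.

T ≈ 1.23×10³ K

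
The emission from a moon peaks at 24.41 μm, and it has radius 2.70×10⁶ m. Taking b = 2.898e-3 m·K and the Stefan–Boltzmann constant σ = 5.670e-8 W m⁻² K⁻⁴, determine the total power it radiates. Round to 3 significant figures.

P ≈ 1.03×10¹⁵ W

Wien's law: T = b/λ_max = 2.898×10⁻³/2.441×10⁻⁵ = 118.722 K.
Surface area A = 4πR² = 4π(2.70×10⁶ m)² = 9.16088×10¹³ m².
Then P = σAT⁴ = 5.670×10⁻⁸×9.16088×10¹³×(118.722)⁴ = 1.03×10¹⁵ W.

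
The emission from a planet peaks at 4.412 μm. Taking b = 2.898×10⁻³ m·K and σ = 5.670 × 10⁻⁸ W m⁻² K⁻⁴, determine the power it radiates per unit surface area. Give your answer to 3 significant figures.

I ≈ 1.06×10⁴ W/m²

Wien's law: T = b/λ_max = 2.898×10⁻³/4.412×10⁻⁶ = 656.845 K.
Then I = σT⁴ = 5.670×10⁻⁸×(656.845)⁴ = 1.06×10⁴ W/m².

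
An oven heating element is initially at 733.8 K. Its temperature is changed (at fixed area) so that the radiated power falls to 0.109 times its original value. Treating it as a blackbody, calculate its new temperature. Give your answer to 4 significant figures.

T₂ ≈ 421.6 K

P ∝ T⁴, so T₂/T₁ = (P₂/P₁)^(1/4) = (0.109)^(1/4) = 0.574588.
T₂ = 733.8 × 0.574588 = 421.6 K.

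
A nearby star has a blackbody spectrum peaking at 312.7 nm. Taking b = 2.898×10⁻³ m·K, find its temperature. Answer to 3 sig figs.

Wien's law gives T = b/λ_max = (2.898×10⁻³ m·K)/(3.127×10⁻⁷ m) = 9.27×10³ K.

T ≈ 9.27×10³ K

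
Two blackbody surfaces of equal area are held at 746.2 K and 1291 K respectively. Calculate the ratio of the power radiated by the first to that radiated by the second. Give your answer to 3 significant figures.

P₁/P₂ ≈ 0.112

With equal areas, P₁/P₂ = (T₁/T₂)⁴ = (746.2/1291)⁴ = 0.112.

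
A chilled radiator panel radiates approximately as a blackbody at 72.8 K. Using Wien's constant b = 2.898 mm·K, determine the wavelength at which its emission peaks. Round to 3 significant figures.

Wien's displacement law: λ_max = b/T = (2.898×10⁻³ m·K)/(72.8 K) = 3.981×10⁻⁵ m.
That is 39.8 μm, in the infrared range.

λ_max ≈ 39.8 μm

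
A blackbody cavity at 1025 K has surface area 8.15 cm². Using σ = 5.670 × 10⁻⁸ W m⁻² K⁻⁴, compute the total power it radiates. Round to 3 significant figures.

Area A = 8.15 cm² = 8.15×10⁻⁴ m².
P = σAT⁴ = 5.670×10⁻⁸ × 8.15×10⁻⁴ × (1025)⁴ = 51.0 W.

P ≈ 51.0 W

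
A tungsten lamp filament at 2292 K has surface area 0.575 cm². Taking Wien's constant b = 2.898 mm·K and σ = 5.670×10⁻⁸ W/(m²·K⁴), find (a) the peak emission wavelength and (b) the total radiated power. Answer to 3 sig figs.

(a) λ_max = b/T = 2.898×10⁻³/2292 = 1.264×10⁻⁶ m = 1.26×10³ nm.
Area A = 0.575 cm² = 5.75×10⁻⁵ m².
(b) P = σAT⁴ = 5.670×10⁻⁸×5.75×10⁻⁵×(2292)⁴ = 90.0 W.

λ_max ≈ 1.26×10³ nm; P ≈ 90.0 W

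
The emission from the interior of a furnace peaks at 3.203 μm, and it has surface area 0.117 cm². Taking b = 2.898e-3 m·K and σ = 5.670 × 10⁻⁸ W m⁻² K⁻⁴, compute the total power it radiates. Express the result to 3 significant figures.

P ≈ 0.445 W

Wien's law: T = b/λ_max = 2.898×10⁻³/3.203×10⁻⁶ = 904.777 K.
Area A = 0.117 cm² = 1.17×10⁻⁵ m².
Then P = σAT⁴ = 5.670×10⁻⁸×1.17×10⁻⁵×(904.777)⁴ = 0.445 W.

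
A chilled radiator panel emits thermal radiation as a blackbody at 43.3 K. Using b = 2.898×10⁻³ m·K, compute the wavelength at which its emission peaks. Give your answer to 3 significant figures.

Wien's displacement law: λ_max = b/T = (2.898×10⁻³ m·K)/(43.3 K) = 6.693×10⁻⁵ m.
That is 66.9 μm, in the infrared range.

λ_max ≈ 66.9 μm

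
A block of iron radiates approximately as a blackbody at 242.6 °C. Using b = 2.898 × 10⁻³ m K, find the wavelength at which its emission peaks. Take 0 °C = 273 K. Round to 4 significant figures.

T = 242.6 °C + 273 = 515.6 K.
Wien's displacement law: λ_max = b/T = (2.898×10⁻³ m·K)/(515.6 K) = 5.6206×10⁻⁶ m.
That is 5.621 μm, in the infrared range.

λ_max ≈ 5.621 μm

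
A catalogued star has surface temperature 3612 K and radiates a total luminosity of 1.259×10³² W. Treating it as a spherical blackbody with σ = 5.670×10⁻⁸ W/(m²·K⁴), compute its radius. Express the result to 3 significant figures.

L = 4πR²σT⁴ ⇒ R = √(L/(4πσT⁴)).
σT⁴ = 9.65104×10⁶ W/m², so R = √(1.259×10³²/(4π×9.65104×10⁶)) = 1.02×10¹² m.

R ≈ 1.02×10¹² m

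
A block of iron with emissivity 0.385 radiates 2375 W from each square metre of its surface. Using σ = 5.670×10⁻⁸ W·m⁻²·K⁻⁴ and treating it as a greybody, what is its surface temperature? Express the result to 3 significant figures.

T ≈ 574 K

I = εσT⁴, so T = (I/εσ)^(1/4) = (2375/(0.385×5.670×10⁻⁸))^(1/4) = 574 K.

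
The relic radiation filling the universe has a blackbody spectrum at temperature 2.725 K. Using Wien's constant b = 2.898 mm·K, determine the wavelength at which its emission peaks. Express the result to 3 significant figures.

λ_max ≈ 1.06 mm

Wien's displacement law: λ_max = b/T = (2.898×10⁻³ m·K)/(2.725 K) = 1.063×10⁻³ m.
That is 1.06 mm, in the microwave range.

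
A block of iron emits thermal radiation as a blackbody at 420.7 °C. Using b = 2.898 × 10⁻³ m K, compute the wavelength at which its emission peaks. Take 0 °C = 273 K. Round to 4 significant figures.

λ_max ≈ 4.178 μm

T = 420.7 °C + 273 = 693.7 K.
Wien's displacement law: λ_max = b/T = (2.898×10⁻³ m·K)/(693.7 K) = 4.1776×10⁻⁶ m.
That is 4.178 μm, in the infrared range.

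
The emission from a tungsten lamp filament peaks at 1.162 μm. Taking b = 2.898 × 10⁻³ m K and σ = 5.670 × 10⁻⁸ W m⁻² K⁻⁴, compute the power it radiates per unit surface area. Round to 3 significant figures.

I ≈ 2.19×10⁶ W/m²

Wien's law: T = b/λ_max = 2.898×10⁻³/1.162×10⁻⁶ = 2493.98 K.
Then I = σT⁴ = 5.670×10⁻⁸×(2493.98)⁴ = 2.19×10⁶ W/m².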